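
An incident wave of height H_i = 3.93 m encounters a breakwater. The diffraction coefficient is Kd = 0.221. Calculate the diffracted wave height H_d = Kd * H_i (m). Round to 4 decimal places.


H_d = Kd * H_i
H_d = 0.221 * 3.93
H_d = 0.8685 m

0.8685


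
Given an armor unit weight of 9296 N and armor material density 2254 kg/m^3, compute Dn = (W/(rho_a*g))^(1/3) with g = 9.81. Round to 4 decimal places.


V = W / (rho_a * g)
V = 9296 / (2254 * 9.81)
V = 9296 / 22111.74
V = 0.420410 m^3
Dn = V^(1/3) = 0.420410^(1/3)
Dn = 0.7491 m

0.7491


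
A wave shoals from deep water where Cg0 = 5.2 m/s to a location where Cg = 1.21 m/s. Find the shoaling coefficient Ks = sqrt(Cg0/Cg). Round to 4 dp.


Ks = sqrt(Cg0 / Cg)
Ks = sqrt(5.2 / 1.21)
Ks = sqrt(4.2975)
Ks = 2.0730

2.0730


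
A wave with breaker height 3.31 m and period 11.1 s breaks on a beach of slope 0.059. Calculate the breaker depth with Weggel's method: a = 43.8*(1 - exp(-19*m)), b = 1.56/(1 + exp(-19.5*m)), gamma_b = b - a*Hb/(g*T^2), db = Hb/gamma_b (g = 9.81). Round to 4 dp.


a = 43.8 * (1 - exp(-19 * m))
exp(-19 * 0.059) = exp(-1.1210) = 0.325954
a = 43.8 * (1 - 0.325954) = 29.523229
b = 1.56 / (1 + exp(-19.5 * m))
exp(-19.5 * 0.059) = exp(-1.1505) = 0.316478
b = 1.56 / (1 + 0.316478) = 1.184979
Hb / (g * T^2) = 3.31 / (9.81 * 11.1^2) = 3.31 / 1208.6901 = 0.00273850
gamma_b = b - a * Hb/(g*T^2) = 1.184979 - 29.523229 * 0.00273850 = 1.104130
db = Hb / gamma_b = 3.31 / 1.104130
db = 2.9978 m

2.9978


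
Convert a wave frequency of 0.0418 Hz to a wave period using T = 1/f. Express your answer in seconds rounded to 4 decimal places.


T = 1 / f
T = 1 / 0.0418
T = 23.9234 s

23.9234


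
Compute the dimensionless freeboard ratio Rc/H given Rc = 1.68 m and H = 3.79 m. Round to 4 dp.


Relative freeboard = Rc / H
= 1.68 / 3.79
= 0.4433

0.4433


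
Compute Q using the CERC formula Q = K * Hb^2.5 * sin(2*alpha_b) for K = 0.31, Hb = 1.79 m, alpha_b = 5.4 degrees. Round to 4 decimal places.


Q = K * Hb^2.5 * sin(2 * alpha_b)
Hb^2.5 = 1.79^2.5 = 4.286794
sin(2 * 5.4) = sin(10.8) = 0.187381
Q = 0.31 * 4.286794 * 0.187381
Q = 0.2490 m^3/s

0.2490


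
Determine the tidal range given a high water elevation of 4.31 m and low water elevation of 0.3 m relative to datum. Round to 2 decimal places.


Tidal range = High water - Low water
Tidal range = 4.31 - (0.3)
Tidal range = 4.01 m

4.01


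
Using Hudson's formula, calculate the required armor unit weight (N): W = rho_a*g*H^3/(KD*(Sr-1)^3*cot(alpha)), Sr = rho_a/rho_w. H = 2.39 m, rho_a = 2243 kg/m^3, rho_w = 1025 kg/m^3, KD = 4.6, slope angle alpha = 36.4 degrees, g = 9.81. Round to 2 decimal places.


Sr = rho_a / rho_w = 2243 / 1025 = 2.188293
(Sr - 1) = 1.188293
(Sr - 1)^3 = 1.677916
cot(36.4) = 1 / tan(36.4) = 1 / 0.737264 = 1.356367
Numerator = 2243 * 9.81 * 2.39^3 = 300394.5048
Denominator = 4.6 * 1.677916 * 1.356367 = 10.469003
W = 300394.5048 / 10.469003
W = 28693.71 N

28693.71


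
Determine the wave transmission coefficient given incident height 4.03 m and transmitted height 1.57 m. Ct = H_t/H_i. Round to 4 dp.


Ct = H_t / H_i
Ct = 1.57 / 4.03
Ct = 0.3896

0.3896


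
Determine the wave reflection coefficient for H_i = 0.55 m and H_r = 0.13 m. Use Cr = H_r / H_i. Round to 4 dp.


Cr = H_r / H_i
Cr = 0.13 / 0.55
Cr = 0.2364

0.2364


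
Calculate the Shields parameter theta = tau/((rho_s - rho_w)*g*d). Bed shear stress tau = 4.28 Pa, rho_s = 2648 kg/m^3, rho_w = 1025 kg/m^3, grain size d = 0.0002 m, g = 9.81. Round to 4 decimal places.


theta = tau / ((rho_s - rho_w) * g * d)
rho_s - rho_w = 2648 - 1025 = 1623
Denominator = 1623 * 9.81 * 0.0002 = 3.184326
theta = 4.28 / 3.184326
theta = 1.3441

1.3441


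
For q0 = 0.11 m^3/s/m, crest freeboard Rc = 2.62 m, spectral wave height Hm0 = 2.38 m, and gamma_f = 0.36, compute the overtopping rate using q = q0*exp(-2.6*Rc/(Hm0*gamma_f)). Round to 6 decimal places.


q = q0 * exp(-2.6 * Rc / (Hm0 * gamma_f))
Exponent = -2.6 * 2.62 / (2.38 * 0.36)
= -2.6 * 2.62 / 0.8568
= -7.950514
exp(-7.950514) = 0.000352
q = 0.11 * 0.000352
q = 0.000039 m^3/s/m

0.000039


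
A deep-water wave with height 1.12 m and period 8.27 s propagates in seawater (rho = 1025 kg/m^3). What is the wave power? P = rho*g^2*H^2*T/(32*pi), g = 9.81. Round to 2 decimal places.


P = rho * g^2 * H^2 * T / (32 * pi)
P = 1025 * 9.81^2 * 1.12^2 * 8.27 / (32 * pi)
P = 1025 * 96.2361 * 1.2544 * 8.27 / 100.53096
P = 10178.96 W/m

10178.96


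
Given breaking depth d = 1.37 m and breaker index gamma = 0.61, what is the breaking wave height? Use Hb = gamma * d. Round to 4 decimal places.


Hb = gamma * d
Hb = 0.61 * 1.37
Hb = 0.8357 m

0.8357


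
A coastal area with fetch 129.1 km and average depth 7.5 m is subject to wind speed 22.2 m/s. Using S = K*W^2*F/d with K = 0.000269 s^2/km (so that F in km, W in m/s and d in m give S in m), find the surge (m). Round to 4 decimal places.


S = K * W^2 * F / d
W^2 = 22.2^2 = 492.84
S = 0.000269 * 492.84 * 129.1 / 7.5
Numerator = 0.000269 * 492.84 * 129.1 = 17.115298
S = 17.115298 / 7.5 = 2.2820 m

2.2820


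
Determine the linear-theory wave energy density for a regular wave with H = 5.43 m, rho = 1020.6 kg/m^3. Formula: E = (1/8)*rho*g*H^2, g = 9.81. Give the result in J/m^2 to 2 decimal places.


E = (1/8) * rho * g * H^2
E = (1/8) * 1020.6 * 9.81 * 5.43^2
E = 0.125 * 1020.6 * 9.81 * 29.4849
E = 36900.67 J/m^2

36900.67


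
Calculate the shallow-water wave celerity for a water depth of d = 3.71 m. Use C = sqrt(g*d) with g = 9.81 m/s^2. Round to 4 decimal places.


Using the shallow-water approximation:
C = sqrt(g * d) = sqrt(9.81 * 3.71)
C = sqrt(36.3951)
C = 6.0328 m/s

6.0328


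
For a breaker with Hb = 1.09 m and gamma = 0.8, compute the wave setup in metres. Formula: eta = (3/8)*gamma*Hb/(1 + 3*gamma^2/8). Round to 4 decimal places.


eta = (3/8) * gamma * Hb / (1 + 3*gamma^2/8)
Numerator = (3/8) * 0.8 * 1.09 = 0.327000
Denominator = 1 + 3*0.8^2/8 = 1 + 0.240000 = 1.240000
eta = 0.327000 / 1.240000
eta = 0.2637 m

0.2637


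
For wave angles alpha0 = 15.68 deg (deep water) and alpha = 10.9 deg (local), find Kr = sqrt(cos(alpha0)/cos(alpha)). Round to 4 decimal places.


Kr = sqrt(cos(alpha0) / cos(alpha))
cos(15.68) = 0.962786
cos(10.9) = 0.981959
Kr = sqrt(0.962786 / 0.981959)
Kr = sqrt(0.980475)
Kr = 0.9902

0.9902


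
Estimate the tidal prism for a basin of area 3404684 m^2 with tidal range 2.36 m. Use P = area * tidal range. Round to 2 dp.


Tidal prism = Area * Tidal range
P = 3404684 * 2.36
P = 8035054.24 m^3

8035054.24


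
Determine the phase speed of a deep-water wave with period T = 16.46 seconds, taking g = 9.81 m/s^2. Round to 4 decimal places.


We use the deep-water celerity formula:
C = g * T / (2 * pi)
C = 9.81 * 16.46 / (2 * 3.14159...)
C = 161.472600 / 6.283185
C = 25.6992 m/s

25.6992


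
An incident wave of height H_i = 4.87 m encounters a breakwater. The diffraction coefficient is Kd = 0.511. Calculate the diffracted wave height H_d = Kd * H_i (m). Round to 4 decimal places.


H_d = Kd * H_i
H_d = 0.511 * 4.87
H_d = 2.4886 m

2.4886


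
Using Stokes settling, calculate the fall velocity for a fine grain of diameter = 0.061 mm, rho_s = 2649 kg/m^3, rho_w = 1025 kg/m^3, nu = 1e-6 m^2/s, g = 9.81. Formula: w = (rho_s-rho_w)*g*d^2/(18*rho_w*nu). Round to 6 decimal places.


w = (rho_s - rho_w) * g * d^2 / (18 * rho_w * nu)
d = 0.061 mm = 0.000061 m
rho_s - rho_w = 2649 - 1025 = 1624
Numerator = 1624 * 9.81 * (0.000061)^2 = 0.000059280888
Denominator = 18 * 1025 * 1e-6 = 0.018450
w = 0.003213 m/s

0.003213


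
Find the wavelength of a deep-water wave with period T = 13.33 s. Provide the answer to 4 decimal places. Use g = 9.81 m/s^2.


L0 = g * T^2 / (2 * pi)
L0 = 9.81 * 13.33^2 / (2 * pi)
L0 = 9.81 * 177.6889 / 6.28319
L0 = 1743.1281 / 6.28319
L0 = 277.4275 m

277.4275


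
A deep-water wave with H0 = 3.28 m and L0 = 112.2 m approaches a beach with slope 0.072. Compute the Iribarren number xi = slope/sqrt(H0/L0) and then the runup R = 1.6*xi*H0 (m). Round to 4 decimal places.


xi = slope / sqrt(H0/L0)
H0/L0 = 3.28/112.2 = 0.029234
sqrt(0.029234) = 0.170978
xi = 0.072 / 0.170978 = 0.421107
R = 1.6 * xi * H0 = 1.6 * 0.421107 * 3.28
R = 2.2100 m

2.2100


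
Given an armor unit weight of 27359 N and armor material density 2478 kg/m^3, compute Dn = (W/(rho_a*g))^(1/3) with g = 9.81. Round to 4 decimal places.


V = W / (rho_a * g)
V = 27359 / (2478 * 9.81)
V = 27359 / 24309.18
V = 1.125460 m^3
Dn = V^(1/3) = 1.125460^(1/3)
Dn = 1.0402 m

1.0402


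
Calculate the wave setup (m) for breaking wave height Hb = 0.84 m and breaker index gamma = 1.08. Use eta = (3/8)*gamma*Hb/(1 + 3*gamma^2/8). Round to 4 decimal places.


eta = (3/8) * gamma * Hb / (1 + 3*gamma^2/8)
Numerator = (3/8) * 1.08 * 0.84 = 0.340200
Denominator = 1 + 3*1.08^2/8 = 1 + 0.437400 = 1.437400
eta = 0.340200 / 1.437400
eta = 0.2367 m

0.2367


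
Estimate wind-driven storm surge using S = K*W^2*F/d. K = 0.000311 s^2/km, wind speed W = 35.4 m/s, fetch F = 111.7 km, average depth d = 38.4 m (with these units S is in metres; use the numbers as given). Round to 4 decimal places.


S = K * W^2 * F / d
W^2 = 35.4^2 = 1253.16
S = 0.000311 * 1253.16 * 111.7 / 38.4
Numerator = 0.000311 * 1253.16 * 111.7 = 43.533149
S = 43.533149 / 38.4 = 1.1337 m

1.1337


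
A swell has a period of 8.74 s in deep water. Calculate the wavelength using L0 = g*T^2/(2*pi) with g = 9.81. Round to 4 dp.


L0 = g * T^2 / (2 * pi)
L0 = 9.81 * 8.74^2 / (2 * pi)
L0 = 9.81 * 76.3876 / 6.28319
L0 = 749.3624 / 6.28319
L0 = 119.2647 m

119.2647


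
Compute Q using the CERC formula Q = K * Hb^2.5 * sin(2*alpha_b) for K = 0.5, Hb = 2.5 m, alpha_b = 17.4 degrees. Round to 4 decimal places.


Q = K * Hb^2.5 * sin(2 * alpha_b)
Hb^2.5 = 2.5^2.5 = 9.882118
sin(2 * 17.4) = sin(34.8) = 0.570714
Q = 0.5 * 9.882118 * 0.570714
Q = 2.8199 m^3/s

2.8199


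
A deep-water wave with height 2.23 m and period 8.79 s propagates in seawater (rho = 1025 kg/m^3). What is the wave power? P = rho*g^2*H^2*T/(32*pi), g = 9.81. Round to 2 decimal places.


P = rho * g^2 * H^2 * T / (32 * pi)
P = 1025 * 9.81^2 * 2.23^2 * 8.79 / (32 * pi)
P = 1025 * 96.2361 * 4.9729 * 8.79 / 100.53096
P = 42890.45 W/m

42890.45


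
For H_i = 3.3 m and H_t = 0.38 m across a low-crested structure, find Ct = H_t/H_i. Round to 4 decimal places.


Ct = H_t / H_i
Ct = 0.38 / 3.3
Ct = 0.1152

0.1152


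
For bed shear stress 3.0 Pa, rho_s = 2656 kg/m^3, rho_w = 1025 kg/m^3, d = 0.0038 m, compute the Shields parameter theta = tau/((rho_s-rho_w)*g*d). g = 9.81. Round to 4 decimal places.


theta = tau / ((rho_s - rho_w) * g * d)
rho_s - rho_w = 2656 - 1025 = 1631
Denominator = 1631 * 9.81 * 0.0038 = 60.800418
theta = 3.0 / 60.800418
theta = 0.0493

0.0493


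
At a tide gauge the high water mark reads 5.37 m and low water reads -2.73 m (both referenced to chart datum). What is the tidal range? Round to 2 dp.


Tidal range = High water - Low water
Tidal range = 5.37 - (-2.73)
Tidal range = 8.10 m

8.10


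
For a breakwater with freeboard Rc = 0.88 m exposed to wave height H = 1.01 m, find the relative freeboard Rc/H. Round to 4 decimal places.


Relative freeboard = Rc / H
= 0.88 / 1.01
= 0.8713

0.8713


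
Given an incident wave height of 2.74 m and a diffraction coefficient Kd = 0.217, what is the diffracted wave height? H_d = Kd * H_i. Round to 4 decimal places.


H_d = Kd * H_i
H_d = 0.217 * 2.74
H_d = 0.5946 m

0.5946


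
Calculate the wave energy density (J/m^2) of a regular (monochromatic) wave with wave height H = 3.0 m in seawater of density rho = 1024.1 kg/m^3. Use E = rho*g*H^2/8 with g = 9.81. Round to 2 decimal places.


E = (1/8) * rho * g * H^2
E = (1/8) * 1024.1 * 9.81 * 3.0^2
E = 0.125 * 1024.1 * 9.81 * 9.0000
E = 11302.22 J/m^2

11302.22


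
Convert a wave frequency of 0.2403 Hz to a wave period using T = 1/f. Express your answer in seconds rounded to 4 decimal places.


T = 1 / f
T = 1 / 0.2403
T = 4.1615 s

4.1615


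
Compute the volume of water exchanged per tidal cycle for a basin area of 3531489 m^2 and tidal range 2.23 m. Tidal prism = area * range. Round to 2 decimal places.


Tidal prism = Area * Tidal range
P = 3531489 * 2.23
P = 7875220.47 m^3

7875220.47


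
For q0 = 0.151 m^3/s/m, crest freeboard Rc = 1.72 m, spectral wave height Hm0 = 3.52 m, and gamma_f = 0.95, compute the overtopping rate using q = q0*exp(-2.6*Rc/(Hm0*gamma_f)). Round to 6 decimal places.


q = q0 * exp(-2.6 * Rc / (Hm0 * gamma_f))
Exponent = -2.6 * 1.72 / (3.52 * 0.95)
= -2.6 * 1.72 / 3.3440
= -1.337321
exp(-1.337321) = 0.262548
q = 0.151 * 0.262548
q = 0.039645 m^3/s/m

0.039645


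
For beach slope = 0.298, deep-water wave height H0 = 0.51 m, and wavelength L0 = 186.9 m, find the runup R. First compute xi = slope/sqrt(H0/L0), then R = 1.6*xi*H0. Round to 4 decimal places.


xi = slope / sqrt(H0/L0)
H0/L0 = 0.51/186.9 = 0.002729
sqrt(0.002729) = 0.052237
xi = 0.298 / 0.052237 = 5.704740
R = 1.6 * xi * H0 = 1.6 * 5.704740 * 0.51
R = 4.6551 m

4.6551


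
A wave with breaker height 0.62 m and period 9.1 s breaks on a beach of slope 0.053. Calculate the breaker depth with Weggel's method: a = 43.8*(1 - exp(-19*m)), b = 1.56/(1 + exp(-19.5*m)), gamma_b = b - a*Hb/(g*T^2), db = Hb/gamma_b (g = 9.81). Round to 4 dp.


a = 43.8 * (1 - exp(-19 * m))
exp(-19 * 0.053) = exp(-1.0070) = 0.365313
a = 43.8 * (1 - 0.365313) = 27.799278
b = 1.56 / (1 + exp(-19.5 * m))
exp(-19.5 * 0.053) = exp(-1.0335) = 0.355760
b = 1.56 / (1 + 0.355760) = 1.150646
Hb / (g * T^2) = 0.62 / (9.81 * 9.1^2) = 0.62 / 812.3661 = 0.00076320
gamma_b = b - a * Hb/(g*T^2) = 1.150646 - 27.799278 * 0.00076320 = 1.129430
db = Hb / gamma_b = 0.62 / 1.129430
db = 0.5489 m

0.5489


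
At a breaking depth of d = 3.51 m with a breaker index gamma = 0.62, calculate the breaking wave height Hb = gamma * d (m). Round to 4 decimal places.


Hb = gamma * d
Hb = 0.62 * 3.51
Hb = 2.1762 m

2.1762


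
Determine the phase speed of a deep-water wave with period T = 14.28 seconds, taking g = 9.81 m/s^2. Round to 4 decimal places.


We use the deep-water celerity formula:
C = g * T / (2 * pi)
C = 9.81 * 14.28 / (2 * 3.14159...)
C = 140.086800 / 6.283185
C = 22.2955 m/s

22.2955


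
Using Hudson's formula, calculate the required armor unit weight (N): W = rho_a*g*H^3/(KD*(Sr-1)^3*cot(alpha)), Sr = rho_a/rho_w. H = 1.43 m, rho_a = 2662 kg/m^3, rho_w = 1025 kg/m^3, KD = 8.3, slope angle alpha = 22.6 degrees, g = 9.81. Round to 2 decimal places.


Sr = rho_a / rho_w = 2662 / 1025 = 2.597073
(Sr - 1) = 1.597073
(Sr - 1)^3 = 4.073563
cot(22.6) = 1 / tan(22.6) = 1 / 0.416260 = 2.402346
Numerator = 2662 * 9.81 * 1.43^3 = 76363.3849
Denominator = 8.3 * 4.073563 * 2.402346 = 81.224685
W = 76363.3849 / 81.224685
W = 940.15 N

940.15


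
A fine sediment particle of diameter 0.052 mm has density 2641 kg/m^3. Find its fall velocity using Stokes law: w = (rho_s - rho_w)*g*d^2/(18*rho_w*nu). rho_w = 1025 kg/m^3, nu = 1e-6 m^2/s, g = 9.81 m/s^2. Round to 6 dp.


w = (rho_s - rho_w) * g * d^2 / (18 * rho_w * nu)
d = 0.052 mm = 0.000052 m
rho_s - rho_w = 2641 - 1025 = 1616
Numerator = 1616 * 9.81 * (0.000052)^2 = 0.000042866404
Denominator = 18 * 1025 * 1e-6 = 0.018450
w = 0.002323 m/s

0.002323


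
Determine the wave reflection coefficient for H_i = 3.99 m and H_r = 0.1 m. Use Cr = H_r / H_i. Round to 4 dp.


Cr = H_r / H_i
Cr = 0.1 / 3.99
Cr = 0.0251

0.0251


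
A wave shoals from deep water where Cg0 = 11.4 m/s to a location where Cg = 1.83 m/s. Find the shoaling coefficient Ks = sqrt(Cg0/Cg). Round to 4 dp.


Ks = sqrt(Cg0 / Cg)
Ks = sqrt(11.4 / 1.83)
Ks = sqrt(6.2295)
Ks = 2.4959

2.4959


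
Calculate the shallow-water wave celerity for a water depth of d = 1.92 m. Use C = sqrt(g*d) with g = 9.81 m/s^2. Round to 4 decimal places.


Using the shallow-water approximation:
C = sqrt(g * d) = sqrt(9.81 * 1.92)
C = sqrt(18.8352)
C = 4.3400 m/s

4.3400


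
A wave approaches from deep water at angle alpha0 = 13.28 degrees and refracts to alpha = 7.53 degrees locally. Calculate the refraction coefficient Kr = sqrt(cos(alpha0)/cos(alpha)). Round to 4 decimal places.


Kr = sqrt(cos(alpha0) / cos(alpha))
cos(13.28) = 0.973259
cos(7.53) = 0.991376
Kr = sqrt(0.973259 / 0.991376)
Kr = sqrt(0.981725)
Kr = 0.9908

0.9908


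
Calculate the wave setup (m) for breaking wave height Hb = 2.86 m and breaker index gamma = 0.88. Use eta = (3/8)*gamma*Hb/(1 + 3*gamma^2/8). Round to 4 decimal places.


eta = (3/8) * gamma * Hb / (1 + 3*gamma^2/8)
Numerator = (3/8) * 0.88 * 2.86 = 0.943800
Denominator = 1 + 3*0.88^2/8 = 1 + 0.290400 = 1.290400
eta = 0.943800 / 1.290400
eta = 0.7314 m

0.7314


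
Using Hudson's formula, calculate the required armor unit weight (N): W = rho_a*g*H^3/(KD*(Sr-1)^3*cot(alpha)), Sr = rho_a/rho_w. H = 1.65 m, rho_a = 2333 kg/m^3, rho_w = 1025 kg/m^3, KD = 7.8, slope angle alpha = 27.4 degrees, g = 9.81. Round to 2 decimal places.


Sr = rho_a / rho_w = 2333 / 1025 = 2.276098
(Sr - 1) = 1.276098
(Sr - 1)^3 = 2.078029
cot(27.4) = 1 / tan(27.4) = 1 / 0.518351 = 1.929196
Numerator = 2333 * 9.81 * 1.65^3 = 102810.0520
Denominator = 7.8 * 2.078029 * 1.929196 = 31.269612
W = 102810.0520 / 31.269612
W = 3287.86 N

3287.86


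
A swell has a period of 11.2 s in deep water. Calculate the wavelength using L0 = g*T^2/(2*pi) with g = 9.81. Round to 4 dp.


L0 = g * T^2 / (2 * pi)
L0 = 9.81 * 11.2^2 / (2 * pi)
L0 = 9.81 * 125.4400 / 6.28319
L0 = 1230.5664 / 6.28319
L0 = 195.8507 m

195.8507


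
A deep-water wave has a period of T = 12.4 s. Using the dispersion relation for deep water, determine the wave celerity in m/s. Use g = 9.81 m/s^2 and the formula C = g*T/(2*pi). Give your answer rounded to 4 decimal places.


We use the deep-water celerity formula:
C = g * T / (2 * pi)
C = 9.81 * 12.4 / (2 * 3.14159...)
C = 121.644000 / 6.283185
C = 19.3602 m/s

19.3602


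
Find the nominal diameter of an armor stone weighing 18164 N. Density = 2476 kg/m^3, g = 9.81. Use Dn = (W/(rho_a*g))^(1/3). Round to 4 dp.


V = W / (rho_a * g)
V = 18164 / (2476 * 9.81)
V = 18164 / 24289.56
V = 0.747811 m^3
Dn = V^(1/3) = 0.747811^(1/3)
Dn = 0.9077 m

0.9077


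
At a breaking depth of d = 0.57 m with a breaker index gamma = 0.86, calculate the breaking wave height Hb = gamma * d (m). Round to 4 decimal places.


Hb = gamma * d
Hb = 0.86 * 0.57
Hb = 0.4902 m

0.4902


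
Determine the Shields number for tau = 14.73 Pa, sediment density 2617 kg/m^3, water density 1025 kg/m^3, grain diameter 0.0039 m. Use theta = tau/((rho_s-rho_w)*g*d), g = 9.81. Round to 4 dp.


theta = tau / ((rho_s - rho_w) * g * d)
rho_s - rho_w = 2617 - 1025 = 1592
Denominator = 1592 * 9.81 * 0.0039 = 60.908328
theta = 14.73 / 60.908328
theta = 0.2418

0.2418


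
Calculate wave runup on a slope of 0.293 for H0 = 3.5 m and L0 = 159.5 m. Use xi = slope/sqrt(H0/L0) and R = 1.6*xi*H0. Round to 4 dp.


xi = slope / sqrt(H0/L0)
H0/L0 = 3.5/159.5 = 0.021944
sqrt(0.021944) = 0.148134
xi = 0.293 / 0.148134 = 1.977944
R = 1.6 * xi * H0 = 1.6 * 1.977944 * 3.5
R = 11.0765 m

11.0765


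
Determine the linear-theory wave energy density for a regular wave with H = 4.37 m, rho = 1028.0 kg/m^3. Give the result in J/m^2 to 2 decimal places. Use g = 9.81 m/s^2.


E = (1/8) * rho * g * H^2
E = (1/8) * 1028.0 * 9.81 * 4.37^2
E = 0.125 * 1028.0 * 9.81 * 19.0969
E = 24073.27 J/m^2

24073.27


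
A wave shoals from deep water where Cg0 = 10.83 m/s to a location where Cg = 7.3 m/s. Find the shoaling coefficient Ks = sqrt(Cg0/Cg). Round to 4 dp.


Ks = sqrt(Cg0 / Cg)
Ks = sqrt(10.83 / 7.3)
Ks = sqrt(1.4836)
Ks = 1.2180

1.2180


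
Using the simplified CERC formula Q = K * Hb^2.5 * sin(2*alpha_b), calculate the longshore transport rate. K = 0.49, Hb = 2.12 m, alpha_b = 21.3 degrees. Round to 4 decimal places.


Q = K * Hb^2.5 * sin(2 * alpha_b)
Hb^2.5 = 2.12^2.5 = 6.543945
sin(2 * 21.3) = sin(42.6) = 0.676876
Q = 0.49 * 6.543945 * 0.676876
Q = 2.1704 m^3/s

2.1704


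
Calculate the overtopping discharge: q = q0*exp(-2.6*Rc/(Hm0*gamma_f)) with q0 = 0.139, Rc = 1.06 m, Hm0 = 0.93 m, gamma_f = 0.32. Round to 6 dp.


q = q0 * exp(-2.6 * Rc / (Hm0 * gamma_f))
Exponent = -2.6 * 1.06 / (0.93 * 0.32)
= -2.6 * 1.06 / 0.2976
= -9.260753
exp(-9.260753) = 0.000095
q = 0.139 * 0.000095
q = 0.000013 m^3/s/m

0.000013


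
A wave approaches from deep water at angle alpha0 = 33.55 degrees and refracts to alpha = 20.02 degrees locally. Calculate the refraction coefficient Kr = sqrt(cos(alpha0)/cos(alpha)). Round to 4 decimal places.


Kr = sqrt(cos(alpha0) / cos(alpha))
cos(33.55) = 0.833404
cos(20.02) = 0.939573
Kr = sqrt(0.833404 / 0.939573)
Kr = sqrt(0.887003)
Kr = 0.9418

0.9418


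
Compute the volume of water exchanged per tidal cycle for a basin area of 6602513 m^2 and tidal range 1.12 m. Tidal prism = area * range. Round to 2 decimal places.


Tidal prism = Area * Tidal range
P = 6602513 * 1.12
P = 7394814.56 m^3

7394814.56


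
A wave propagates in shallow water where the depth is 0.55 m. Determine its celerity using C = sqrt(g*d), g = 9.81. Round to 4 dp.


Using the shallow-water approximation:
C = sqrt(g * d) = sqrt(9.81 * 0.55)
C = sqrt(5.3955)
C = 2.3228 m/s

2.3228


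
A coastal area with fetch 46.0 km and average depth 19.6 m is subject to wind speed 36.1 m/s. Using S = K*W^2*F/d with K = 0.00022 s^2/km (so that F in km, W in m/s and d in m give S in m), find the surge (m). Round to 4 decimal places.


S = K * W^2 * F / d
W^2 = 36.1^2 = 1303.21
S = 0.00022 * 1303.21 * 46.0 / 19.6
Numerator = 0.00022 * 1303.21 * 46.0 = 13.188485
S = 13.188485 / 19.6 = 0.6729 m

0.6729


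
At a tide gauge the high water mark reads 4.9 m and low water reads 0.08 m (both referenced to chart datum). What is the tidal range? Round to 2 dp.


Tidal range = High water - Low water
Tidal range = 4.9 - (0.08)
Tidal range = 4.82 m

4.82


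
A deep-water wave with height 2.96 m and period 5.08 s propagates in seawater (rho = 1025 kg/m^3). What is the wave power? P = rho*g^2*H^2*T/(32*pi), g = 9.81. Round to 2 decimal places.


P = rho * g^2 * H^2 * T / (32 * pi)
P = 1025 * 9.81^2 * 2.96^2 * 5.08 / (32 * pi)
P = 1025 * 96.2361 * 8.7616 * 5.08 / 100.53096
P = 43672.61 W/m

43672.61


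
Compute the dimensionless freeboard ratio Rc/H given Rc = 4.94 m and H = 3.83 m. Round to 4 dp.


Relative freeboard = Rc / H
= 4.94 / 3.83
= 1.2898

1.2898


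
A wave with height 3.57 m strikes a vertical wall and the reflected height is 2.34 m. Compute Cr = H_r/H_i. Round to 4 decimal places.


Cr = H_r / H_i
Cr = 2.34 / 3.57
Cr = 0.6555

0.6555


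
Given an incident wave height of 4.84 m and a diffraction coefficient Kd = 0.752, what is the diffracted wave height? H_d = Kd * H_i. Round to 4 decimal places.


H_d = Kd * H_i
H_d = 0.752 * 4.84
H_d = 3.6397 m

3.6397


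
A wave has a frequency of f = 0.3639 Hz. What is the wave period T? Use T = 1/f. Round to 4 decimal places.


T = 1 / f
T = 1 / 0.3639
T = 2.7480 s

2.7480


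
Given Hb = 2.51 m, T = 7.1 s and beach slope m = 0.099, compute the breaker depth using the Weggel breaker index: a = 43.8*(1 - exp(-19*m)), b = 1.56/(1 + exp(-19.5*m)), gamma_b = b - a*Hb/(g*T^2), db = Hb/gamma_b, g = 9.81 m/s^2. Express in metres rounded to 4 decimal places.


a = 43.8 * (1 - exp(-19 * m))
exp(-19 * 0.099) = exp(-1.8810) = 0.152438
a = 43.8 * (1 - 0.152438) = 37.123233
b = 1.56 / (1 + exp(-19.5 * m))
exp(-19.5 * 0.099) = exp(-1.9305) = 0.145076
b = 1.56 / (1 + 0.145076) = 1.362355
Hb / (g * T^2) = 2.51 / (9.81 * 7.1^2) = 2.51 / 494.5221 = 0.00507561
gamma_b = b - a * Hb/(g*T^2) = 1.362355 - 37.123233 * 0.00507561 = 1.173932
db = Hb / gamma_b = 2.51 / 1.173932
db = 2.1381 m

2.1381


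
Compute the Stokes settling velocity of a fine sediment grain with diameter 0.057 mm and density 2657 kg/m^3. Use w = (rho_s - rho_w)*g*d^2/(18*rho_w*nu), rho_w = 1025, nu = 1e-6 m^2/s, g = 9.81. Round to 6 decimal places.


w = (rho_s - rho_w) * g * d^2 / (18 * rho_w * nu)
d = 0.057 mm = 0.000057 m
rho_s - rho_w = 2657 - 1025 = 1632
Numerator = 1632 * 9.81 * (0.000057)^2 = 0.000052016230
Denominator = 18 * 1025 * 1e-6 = 0.018450
w = 0.002819 m/s

0.002819


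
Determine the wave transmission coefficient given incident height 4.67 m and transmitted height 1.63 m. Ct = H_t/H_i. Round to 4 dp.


Ct = H_t / H_i
Ct = 1.63 / 4.67
Ct = 0.3490

0.3490


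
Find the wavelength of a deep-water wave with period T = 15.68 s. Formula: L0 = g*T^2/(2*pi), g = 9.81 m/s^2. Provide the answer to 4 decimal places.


L0 = g * T^2 / (2 * pi)
L0 = 9.81 * 15.68^2 / (2 * pi)
L0 = 9.81 * 245.8624 / 6.28319
L0 = 2411.9101 / 6.28319
L0 = 383.8674 m

383.8674


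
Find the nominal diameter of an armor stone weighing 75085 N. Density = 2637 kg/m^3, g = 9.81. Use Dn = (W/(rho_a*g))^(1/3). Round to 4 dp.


V = W / (rho_a * g)
V = 75085 / (2637 * 9.81)
V = 75085 / 25868.97
V = 2.902512 m^3
Dn = V^(1/3) = 2.902512^(1/3)
Dn = 1.4265 m

1.4265


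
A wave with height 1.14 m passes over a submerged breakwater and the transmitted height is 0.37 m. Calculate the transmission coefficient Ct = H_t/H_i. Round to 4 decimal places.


Ct = H_t / H_i
Ct = 0.37 / 1.14
Ct = 0.3246

0.3246


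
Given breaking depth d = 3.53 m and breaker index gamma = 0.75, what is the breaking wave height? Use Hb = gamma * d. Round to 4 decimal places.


Hb = gamma * d
Hb = 0.75 * 3.53
Hb = 2.6475 m

2.6475


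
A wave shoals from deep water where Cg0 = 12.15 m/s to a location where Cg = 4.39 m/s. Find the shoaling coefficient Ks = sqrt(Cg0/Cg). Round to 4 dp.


Ks = sqrt(Cg0 / Cg)
Ks = sqrt(12.15 / 4.39)
Ks = sqrt(2.7677)
Ks = 1.6636

1.6636


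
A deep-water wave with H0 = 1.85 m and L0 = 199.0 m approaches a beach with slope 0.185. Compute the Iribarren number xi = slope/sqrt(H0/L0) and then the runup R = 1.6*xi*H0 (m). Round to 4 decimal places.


xi = slope / sqrt(H0/L0)
H0/L0 = 1.85/199.0 = 0.009296
sqrt(0.009296) = 0.096418
xi = 0.185 / 0.096418 = 1.918724
R = 1.6 * xi * H0 = 1.6 * 1.918724 * 1.85
R = 5.6794 m

5.6794


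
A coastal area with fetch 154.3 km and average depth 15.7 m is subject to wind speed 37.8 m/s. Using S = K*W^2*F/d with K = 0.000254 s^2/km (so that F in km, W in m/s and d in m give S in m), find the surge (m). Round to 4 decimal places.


S = K * W^2 * F / d
W^2 = 37.8^2 = 1428.84
S = 0.000254 * 1428.84 * 154.3 / 15.7
Numerator = 0.000254 * 1428.84 * 154.3 = 55.999383
S = 55.999383 / 15.7 = 3.5668 m

3.5668


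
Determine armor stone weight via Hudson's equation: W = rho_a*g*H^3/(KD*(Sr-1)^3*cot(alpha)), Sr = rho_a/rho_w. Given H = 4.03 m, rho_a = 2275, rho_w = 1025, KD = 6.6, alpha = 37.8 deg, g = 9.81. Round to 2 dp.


Sr = rho_a / rho_w = 2275 / 1025 = 2.219512
(Sr - 1) = 1.219512
(Sr - 1)^3 = 1.813671
cot(37.8) = 1 / tan(37.8) = 1 / 0.775680 = 1.289192
Numerator = 2275 * 9.81 * 4.03^3 = 1460715.1943
Denominator = 6.6 * 1.813671 * 1.289192 = 15.431923
W = 1460715.1943 / 15.431923
W = 94655.42 N

94655.42


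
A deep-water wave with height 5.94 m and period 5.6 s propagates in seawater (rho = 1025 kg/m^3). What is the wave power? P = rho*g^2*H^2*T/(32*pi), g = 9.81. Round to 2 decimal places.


P = rho * g^2 * H^2 * T / (32 * pi)
P = 1025 * 9.81^2 * 5.94^2 * 5.6 / (32 * pi)
P = 1025 * 96.2361 * 35.2836 * 5.6 / 100.53096
P = 193875.51 W/m

193875.51


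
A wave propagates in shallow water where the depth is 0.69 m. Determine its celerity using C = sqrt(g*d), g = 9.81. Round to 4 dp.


Using the shallow-water approximation:
C = sqrt(g * d) = sqrt(9.81 * 0.69)
C = sqrt(6.7689)
C = 2.6017 m/s

2.6017


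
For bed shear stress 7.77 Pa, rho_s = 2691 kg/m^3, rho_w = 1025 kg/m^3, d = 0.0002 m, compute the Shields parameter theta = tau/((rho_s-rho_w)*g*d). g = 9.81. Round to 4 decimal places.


theta = tau / ((rho_s - rho_w) * g * d)
rho_s - rho_w = 2691 - 1025 = 1666
Denominator = 1666 * 9.81 * 0.0002 = 3.268692
theta = 7.77 / 3.268692
theta = 2.3771

2.3771


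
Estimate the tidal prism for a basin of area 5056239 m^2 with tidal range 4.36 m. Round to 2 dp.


Tidal prism = Area * Tidal range
P = 5056239 * 4.36
P = 22045202.04 m^3

22045202.04


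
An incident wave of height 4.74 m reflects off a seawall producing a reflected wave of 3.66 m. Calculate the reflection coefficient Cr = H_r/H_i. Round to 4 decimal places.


Cr = H_r / H_i
Cr = 3.66 / 4.74
Cr = 0.7722

0.7722


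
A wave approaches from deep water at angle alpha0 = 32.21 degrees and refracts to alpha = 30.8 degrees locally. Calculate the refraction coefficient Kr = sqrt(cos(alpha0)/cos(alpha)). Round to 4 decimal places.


Kr = sqrt(cos(alpha0) / cos(alpha))
cos(32.21) = 0.846100
cos(30.8) = 0.858960
Kr = sqrt(0.846100 / 0.858960)
Kr = sqrt(0.985029)
Kr = 0.9925

0.9925


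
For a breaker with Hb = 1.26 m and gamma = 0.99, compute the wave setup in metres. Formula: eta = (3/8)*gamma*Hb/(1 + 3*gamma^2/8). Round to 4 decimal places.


eta = (3/8) * gamma * Hb / (1 + 3*gamma^2/8)
Numerator = (3/8) * 0.99 * 1.26 = 0.467775
Denominator = 1 + 3*0.99^2/8 = 1 + 0.367538 = 1.367538
eta = 0.467775 / 1.367538
eta = 0.3421 m

0.3421


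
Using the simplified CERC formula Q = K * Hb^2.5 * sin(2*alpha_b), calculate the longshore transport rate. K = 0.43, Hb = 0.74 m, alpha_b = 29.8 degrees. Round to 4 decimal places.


Q = K * Hb^2.5 * sin(2 * alpha_b)
Hb^2.5 = 0.74^2.5 = 0.471063
sin(2 * 29.8) = sin(59.6) = 0.862514
Q = 0.43 * 0.471063 * 0.862514
Q = 0.1747 m^3/s

0.1747


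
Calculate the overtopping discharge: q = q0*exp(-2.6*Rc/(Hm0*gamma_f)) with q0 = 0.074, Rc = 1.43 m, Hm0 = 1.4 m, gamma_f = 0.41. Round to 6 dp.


q = q0 * exp(-2.6 * Rc / (Hm0 * gamma_f))
Exponent = -2.6 * 1.43 / (1.4 * 0.41)
= -2.6 * 1.43 / 0.5740
= -6.477352
exp(-6.477352) = 0.001538
q = 0.074 * 0.001538
q = 0.000114 m^3/s/m

0.000114


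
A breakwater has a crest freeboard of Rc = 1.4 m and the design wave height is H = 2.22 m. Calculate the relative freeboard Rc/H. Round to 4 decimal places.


Relative freeboard = Rc / H
= 1.4 / 2.22
= 0.6306

0.6306


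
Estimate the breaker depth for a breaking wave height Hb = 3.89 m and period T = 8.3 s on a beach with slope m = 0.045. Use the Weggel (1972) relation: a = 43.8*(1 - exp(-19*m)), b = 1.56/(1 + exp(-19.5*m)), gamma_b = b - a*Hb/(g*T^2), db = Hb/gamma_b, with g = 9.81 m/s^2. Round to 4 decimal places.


a = 43.8 * (1 - exp(-19 * m))
exp(-19 * 0.045) = exp(-0.8550) = 0.425283
a = 43.8 * (1 - 0.425283) = 25.172596
b = 1.56 / (1 + exp(-19.5 * m))
exp(-19.5 * 0.045) = exp(-0.8775) = 0.415821
b = 1.56 / (1 + 0.415821) = 1.101834
Hb / (g * T^2) = 3.89 / (9.81 * 8.3^2) = 3.89 / 675.8109 = 0.00575605
gamma_b = b - a * Hb/(g*T^2) = 1.101834 - 25.172596 * 0.00575605 = 0.956939
db = Hb / gamma_b = 3.89 / 0.956939
db = 4.0650 m

4.0650


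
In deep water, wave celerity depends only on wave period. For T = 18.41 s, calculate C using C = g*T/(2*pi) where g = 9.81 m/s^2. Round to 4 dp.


We use the deep-water celerity formula:
C = g * T / (2 * pi)
C = 9.81 * 18.41 / (2 * 3.14159...)
C = 180.602100 / 6.283185
C = 28.7437 m/s

28.7437


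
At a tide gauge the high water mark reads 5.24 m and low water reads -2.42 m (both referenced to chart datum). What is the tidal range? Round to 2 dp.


Tidal range = High water - Low water
Tidal range = 5.24 - (-2.42)
Tidal range = 7.66 m

7.66


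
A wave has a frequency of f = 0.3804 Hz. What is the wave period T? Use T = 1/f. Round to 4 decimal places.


T = 1 / f
T = 1 / 0.3804
T = 2.6288 s

2.6288


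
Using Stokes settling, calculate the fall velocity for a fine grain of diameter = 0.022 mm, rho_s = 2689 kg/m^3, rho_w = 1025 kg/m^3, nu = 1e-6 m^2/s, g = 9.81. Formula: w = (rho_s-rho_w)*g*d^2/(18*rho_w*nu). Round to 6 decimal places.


w = (rho_s - rho_w) * g * d^2 / (18 * rho_w * nu)
d = 0.022 mm = 0.000022 m
rho_s - rho_w = 2689 - 1025 = 1664
Numerator = 1664 * 9.81 * (0.000022)^2 = 0.000007900739
Denominator = 18 * 1025 * 1e-6 = 0.018450
w = 0.000428 m/s

0.000428


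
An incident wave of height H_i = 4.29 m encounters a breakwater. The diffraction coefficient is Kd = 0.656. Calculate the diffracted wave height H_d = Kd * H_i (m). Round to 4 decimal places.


H_d = Kd * H_i
H_d = 0.656 * 4.29
H_d = 2.8142 m

2.8142


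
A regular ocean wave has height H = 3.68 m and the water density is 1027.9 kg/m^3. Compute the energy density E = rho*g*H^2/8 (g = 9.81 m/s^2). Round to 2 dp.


E = (1/8) * rho * g * H^2
E = (1/8) * 1027.9 * 9.81 * 3.68^2
E = 0.125 * 1027.9 * 9.81 * 13.5424
E = 17069.69 J/m^2

17069.69


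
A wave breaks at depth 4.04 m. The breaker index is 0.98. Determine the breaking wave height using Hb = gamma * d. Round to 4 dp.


Hb = gamma * d
Hb = 0.98 * 4.04
Hb = 3.9592 m

3.9592


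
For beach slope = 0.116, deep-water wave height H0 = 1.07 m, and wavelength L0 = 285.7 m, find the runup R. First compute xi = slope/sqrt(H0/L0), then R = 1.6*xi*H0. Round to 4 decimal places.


xi = slope / sqrt(H0/L0)
H0/L0 = 1.07/285.7 = 0.003745
sqrt(0.003745) = 0.061198
xi = 0.116 / 0.061198 = 1.895489
R = 1.6 * xi * H0 = 1.6 * 1.895489 * 1.07
R = 3.2451 m

3.2451


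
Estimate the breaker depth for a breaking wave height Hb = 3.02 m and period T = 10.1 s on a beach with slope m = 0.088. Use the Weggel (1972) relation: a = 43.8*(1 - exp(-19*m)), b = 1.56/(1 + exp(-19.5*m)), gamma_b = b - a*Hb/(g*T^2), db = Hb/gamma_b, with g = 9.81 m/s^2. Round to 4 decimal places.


a = 43.8 * (1 - exp(-19 * m))
exp(-19 * 0.088) = exp(-1.6720) = 0.187871
a = 43.8 * (1 - 0.187871) = 35.571252
b = 1.56 / (1 + exp(-19.5 * m))
exp(-19.5 * 0.088) = exp(-1.7160) = 0.179784
b = 1.56 / (1 + 0.179784) = 1.322276
Hb / (g * T^2) = 3.02 / (9.81 * 10.1^2) = 3.02 / 1000.7181 = 0.00301783
gamma_b = b - a * Hb/(g*T^2) = 1.322276 - 35.571252 * 0.00301783 = 1.214928
db = Hb / gamma_b = 3.02 / 1.214928
db = 2.4857 m

2.4857


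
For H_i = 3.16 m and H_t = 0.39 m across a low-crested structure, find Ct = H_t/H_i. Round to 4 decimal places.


Ct = H_t / H_i
Ct = 0.39 / 3.16
Ct = 0.1234

0.1234


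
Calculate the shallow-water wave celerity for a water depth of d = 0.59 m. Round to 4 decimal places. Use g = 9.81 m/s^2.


Using the shallow-water approximation:
C = sqrt(g * d) = sqrt(9.81 * 0.59)
C = sqrt(5.7879)
C = 2.4058 m/s

2.4058


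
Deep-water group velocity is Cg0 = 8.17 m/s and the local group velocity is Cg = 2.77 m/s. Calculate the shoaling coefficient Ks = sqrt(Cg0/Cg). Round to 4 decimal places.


Ks = sqrt(Cg0 / Cg)
Ks = sqrt(8.17 / 2.77)
Ks = sqrt(2.9495)
Ks = 1.7174

1.7174


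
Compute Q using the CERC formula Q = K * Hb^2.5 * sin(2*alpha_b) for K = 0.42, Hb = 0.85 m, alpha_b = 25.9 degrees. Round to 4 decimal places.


Q = K * Hb^2.5 * sin(2 * alpha_b)
Hb^2.5 = 0.85^2.5 = 0.666112
sin(2 * 25.9) = sin(51.8) = 0.785857
Q = 0.42 * 0.666112 * 0.785857
Q = 0.2199 m^3/s

0.2199


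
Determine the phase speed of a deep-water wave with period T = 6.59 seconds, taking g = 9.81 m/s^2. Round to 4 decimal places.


We use the deep-water celerity formula:
C = g * T / (2 * pi)
C = 9.81 * 6.59 / (2 * 3.14159...)
C = 64.647900 / 6.283185
C = 10.2890 m/s

10.2890


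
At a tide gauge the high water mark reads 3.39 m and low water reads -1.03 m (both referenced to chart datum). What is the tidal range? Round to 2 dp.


Tidal range = High water - Low water
Tidal range = 3.39 - (-1.03)
Tidal range = 4.42 m

4.42


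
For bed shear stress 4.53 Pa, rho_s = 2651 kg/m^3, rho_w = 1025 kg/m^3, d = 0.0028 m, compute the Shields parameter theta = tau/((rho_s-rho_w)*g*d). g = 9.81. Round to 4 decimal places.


theta = tau / ((rho_s - rho_w) * g * d)
rho_s - rho_w = 2651 - 1025 = 1626
Denominator = 1626 * 9.81 * 0.0028 = 44.662968
theta = 4.53 / 44.662968
theta = 0.1014

0.1014


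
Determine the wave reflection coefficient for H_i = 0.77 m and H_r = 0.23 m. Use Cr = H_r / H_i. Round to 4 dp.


Cr = H_r / H_i
Cr = 0.23 / 0.77
Cr = 0.2987

0.2987


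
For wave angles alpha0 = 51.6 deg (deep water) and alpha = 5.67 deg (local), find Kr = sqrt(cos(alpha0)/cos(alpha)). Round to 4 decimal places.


Kr = sqrt(cos(alpha0) / cos(alpha))
cos(51.6) = 0.621148
cos(5.67) = 0.995107
Kr = sqrt(0.621148 / 0.995107)
Kr = sqrt(0.624202)
Kr = 0.7901

0.7901


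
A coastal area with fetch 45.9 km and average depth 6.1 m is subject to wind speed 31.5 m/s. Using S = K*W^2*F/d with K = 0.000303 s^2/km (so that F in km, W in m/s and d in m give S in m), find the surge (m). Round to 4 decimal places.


S = K * W^2 * F / d
W^2 = 31.5^2 = 992.25
S = 0.000303 * 992.25 * 45.9 / 6.1
Numerator = 0.000303 * 992.25 * 45.9 = 13.799915
S = 13.799915 / 6.1 = 2.2623 m

2.2623


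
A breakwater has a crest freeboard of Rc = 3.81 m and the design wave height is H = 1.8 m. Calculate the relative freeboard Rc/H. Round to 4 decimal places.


Relative freeboard = Rc / H
= 3.81 / 1.8
= 2.1167

2.1167


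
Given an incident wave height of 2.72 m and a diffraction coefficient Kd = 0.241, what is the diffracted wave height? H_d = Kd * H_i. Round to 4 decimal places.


H_d = Kd * H_i
H_d = 0.241 * 2.72
H_d = 0.6555 m

0.6555


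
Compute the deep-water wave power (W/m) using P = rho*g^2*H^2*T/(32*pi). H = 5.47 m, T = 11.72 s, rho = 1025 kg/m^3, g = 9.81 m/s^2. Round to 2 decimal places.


P = rho * g^2 * H^2 * T / (32 * pi)
P = 1025 * 9.81^2 * 5.47^2 * 11.72 / (32 * pi)
P = 1025 * 96.2361 * 29.9209 * 11.72 / 100.53096
P = 344083.85 W/m

344083.85


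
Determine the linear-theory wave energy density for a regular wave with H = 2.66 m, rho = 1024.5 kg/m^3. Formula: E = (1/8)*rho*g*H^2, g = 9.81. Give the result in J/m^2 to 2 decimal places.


E = (1/8) * rho * g * H^2
E = (1/8) * 1024.5 * 9.81 * 2.66^2
E = 0.125 * 1024.5 * 9.81 * 7.0756
E = 8889.03 J/m^2

8889.03


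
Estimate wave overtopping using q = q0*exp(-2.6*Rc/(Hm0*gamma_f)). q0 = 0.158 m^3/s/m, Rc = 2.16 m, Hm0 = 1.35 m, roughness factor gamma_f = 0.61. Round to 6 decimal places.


q = q0 * exp(-2.6 * Rc / (Hm0 * gamma_f))
Exponent = -2.6 * 2.16 / (1.35 * 0.61)
= -2.6 * 2.16 / 0.8235
= -6.819672
exp(-6.819672) = 0.001092
q = 0.158 * 0.001092
q = 0.000173 m^3/s/m

0.000173


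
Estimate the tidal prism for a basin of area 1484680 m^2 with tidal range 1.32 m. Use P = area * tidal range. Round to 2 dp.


Tidal prism = Area * Tidal range
P = 1484680 * 1.32
P = 1959777.60 m^3

1959777.60


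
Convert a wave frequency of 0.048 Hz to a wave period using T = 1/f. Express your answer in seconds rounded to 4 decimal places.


T = 1 / f
T = 1 / 0.048
T = 20.8333 s

20.8333


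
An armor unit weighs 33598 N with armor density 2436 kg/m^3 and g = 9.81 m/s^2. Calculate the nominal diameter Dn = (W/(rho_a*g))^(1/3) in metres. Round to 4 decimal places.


V = W / (rho_a * g)
V = 33598 / (2436 * 9.81)
V = 33598 / 23897.16
V = 1.405941 m^3
Dn = V^(1/3) = 1.405941^(1/3)
Dn = 1.1203 m

1.1203


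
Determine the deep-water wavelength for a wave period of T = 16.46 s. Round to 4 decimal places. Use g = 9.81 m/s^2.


L0 = g * T^2 / (2 * pi)
L0 = 9.81 * 16.46^2 / (2 * pi)
L0 = 9.81 * 270.9316 / 6.28319
L0 = 2657.8390 / 6.28319
L0 = 423.0082 m

423.0082


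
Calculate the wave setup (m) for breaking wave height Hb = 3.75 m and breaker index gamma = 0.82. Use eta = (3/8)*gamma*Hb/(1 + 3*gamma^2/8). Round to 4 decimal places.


eta = (3/8) * gamma * Hb / (1 + 3*gamma^2/8)
Numerator = (3/8) * 0.82 * 3.75 = 1.153125
Denominator = 1 + 3*0.82^2/8 = 1 + 0.252150 = 1.252150
eta = 1.153125 / 1.252150
eta = 0.9209 m

0.9209


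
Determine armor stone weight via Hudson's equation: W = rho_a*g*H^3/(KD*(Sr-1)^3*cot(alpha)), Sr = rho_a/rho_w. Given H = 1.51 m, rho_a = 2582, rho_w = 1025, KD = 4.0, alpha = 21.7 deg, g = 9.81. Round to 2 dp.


Sr = rho_a / rho_w = 2582 / 1025 = 2.519024
(Sr - 1) = 1.519024
(Sr - 1)^3 = 3.505050
cot(21.7) = 1 / tan(21.7) = 1 / 0.397948 = 2.512889
Numerator = 2582 * 9.81 * 1.51^3 = 87207.9519
Denominator = 4.0 * 3.505050 * 2.512889 = 35.231209
W = 87207.9519 / 35.231209
W = 2475.30 N

2475.30
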